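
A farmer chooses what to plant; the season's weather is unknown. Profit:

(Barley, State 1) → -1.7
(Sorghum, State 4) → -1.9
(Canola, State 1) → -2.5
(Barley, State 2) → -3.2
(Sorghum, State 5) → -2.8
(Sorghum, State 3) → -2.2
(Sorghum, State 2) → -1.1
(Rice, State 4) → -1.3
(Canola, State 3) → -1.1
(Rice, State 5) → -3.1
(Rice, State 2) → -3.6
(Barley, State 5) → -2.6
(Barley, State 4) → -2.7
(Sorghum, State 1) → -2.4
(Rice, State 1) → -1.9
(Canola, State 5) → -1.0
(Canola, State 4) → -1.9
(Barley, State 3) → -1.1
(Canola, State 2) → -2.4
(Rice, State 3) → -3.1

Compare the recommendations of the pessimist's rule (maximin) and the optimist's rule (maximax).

maximin → Canola; maximax → Canola (agree)

Row minima: Canola=-2.5, Sorghum=-2.8, Rice=-3.6, Barley=-3.2
Best worst-case = -2.5 → Canola.
Row maxima: Canola=-1.0, Sorghum=-1.1, Rice=-1.3, Barley=-1.1
Best best-case = -1.0 → Canola.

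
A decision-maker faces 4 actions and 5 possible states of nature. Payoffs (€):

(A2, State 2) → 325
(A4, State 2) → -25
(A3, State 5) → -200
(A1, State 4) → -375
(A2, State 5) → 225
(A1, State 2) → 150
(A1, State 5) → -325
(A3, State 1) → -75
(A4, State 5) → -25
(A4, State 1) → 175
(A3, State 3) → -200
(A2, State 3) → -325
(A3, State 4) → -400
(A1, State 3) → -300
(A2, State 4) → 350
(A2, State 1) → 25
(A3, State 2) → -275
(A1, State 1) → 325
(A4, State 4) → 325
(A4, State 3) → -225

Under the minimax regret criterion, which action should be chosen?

Column bests: State 1=325, State 2=325, State 3=-200, State 4=350, State 5=225.
A1 regrets: 0, 175, 100, 725, 550 → max 725
A2 regrets: 300, 0, 125, 0, 0 → max 300
A3 regrets: 400, 600, 0, 750, 425 → max 750
A4 regrets: 150, 350, 25, 25, 250 → max 350
Smallest max regret = 300 → A2.

A2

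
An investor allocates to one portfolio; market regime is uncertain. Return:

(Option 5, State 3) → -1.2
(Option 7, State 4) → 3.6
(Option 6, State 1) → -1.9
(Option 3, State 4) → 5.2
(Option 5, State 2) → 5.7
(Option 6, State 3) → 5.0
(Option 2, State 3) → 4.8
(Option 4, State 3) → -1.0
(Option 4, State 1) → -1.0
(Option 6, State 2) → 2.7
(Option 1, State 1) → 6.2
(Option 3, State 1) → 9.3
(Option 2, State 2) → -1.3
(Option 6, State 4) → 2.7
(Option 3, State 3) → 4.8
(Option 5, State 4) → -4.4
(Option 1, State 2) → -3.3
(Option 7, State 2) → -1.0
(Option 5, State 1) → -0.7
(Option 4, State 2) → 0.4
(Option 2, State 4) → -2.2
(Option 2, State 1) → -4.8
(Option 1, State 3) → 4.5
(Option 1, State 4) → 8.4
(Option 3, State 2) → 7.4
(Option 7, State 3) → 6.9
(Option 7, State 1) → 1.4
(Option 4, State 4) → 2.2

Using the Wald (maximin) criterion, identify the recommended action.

Row minima: Option 1=-3.3, Option 2=-4.8, Option 3=4.8, Option 4=-1.0, Option 5=-4.4, Option 6=-1.9, Option 7=-1.0
Best worst-case = 4.8 → Option 3.

Option 3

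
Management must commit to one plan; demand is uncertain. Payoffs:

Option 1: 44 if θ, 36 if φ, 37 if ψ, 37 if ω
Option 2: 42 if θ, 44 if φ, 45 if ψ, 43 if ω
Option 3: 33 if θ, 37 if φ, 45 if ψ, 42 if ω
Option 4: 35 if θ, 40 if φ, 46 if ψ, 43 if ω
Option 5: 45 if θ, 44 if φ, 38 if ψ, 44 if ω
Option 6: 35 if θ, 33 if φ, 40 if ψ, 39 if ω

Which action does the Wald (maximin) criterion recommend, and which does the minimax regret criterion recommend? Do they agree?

Row minima: Option 1=36, Option 2=42, Option 3=33, Option 4=35, Option 5=38, Option 6=33
Best worst-case = 42 → Option 2.
Column bests: θ=45, φ=44, ψ=46, ω=44.
Option 1 regrets: 1, 8, 9, 7 → max 9
Option 2 regrets: 3, 0, 1, 1 → max 3
Option 3 regrets: 12, 7, 1, 2 → max 12
Option 4 regrets: 10, 4, 0, 1 → max 10
Option 5 regrets: 0, 0, 8, 0 → max 8
Option 6 regrets: 10, 11, 6, 5 → max 11
Smallest max regret = 3 → Option 2.

maximin → Option 2; minimax regret → Option 2 (agree)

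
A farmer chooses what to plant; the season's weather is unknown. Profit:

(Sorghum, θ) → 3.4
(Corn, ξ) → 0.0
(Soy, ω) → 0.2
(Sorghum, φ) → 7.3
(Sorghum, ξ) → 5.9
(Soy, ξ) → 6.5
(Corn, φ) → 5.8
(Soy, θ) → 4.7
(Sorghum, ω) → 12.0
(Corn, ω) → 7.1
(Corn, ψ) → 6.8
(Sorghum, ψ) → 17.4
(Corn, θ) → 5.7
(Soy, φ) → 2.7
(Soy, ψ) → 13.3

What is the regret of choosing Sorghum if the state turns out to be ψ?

Best payoff under ψ is 17.4.
Regret = 17.4 − 17.4 = 0.0.

0.0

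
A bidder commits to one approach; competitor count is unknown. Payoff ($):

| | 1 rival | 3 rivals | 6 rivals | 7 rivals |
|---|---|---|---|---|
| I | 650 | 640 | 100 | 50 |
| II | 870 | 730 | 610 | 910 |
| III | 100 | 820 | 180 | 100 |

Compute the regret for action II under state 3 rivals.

90

Best payoff under 3 rivals is 820.
Regret = 820 − 730 = 90.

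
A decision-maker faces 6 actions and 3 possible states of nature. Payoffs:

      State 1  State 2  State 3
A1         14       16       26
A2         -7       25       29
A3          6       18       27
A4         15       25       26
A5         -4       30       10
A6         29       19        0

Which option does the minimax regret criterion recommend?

Column bests: State 1=29, State 2=30, State 3=29.
A1 regrets: 15, 14, 3 → max 15
A2 regrets: 36, 5, 0 → max 36
A3 regrets: 23, 12, 2 → max 23
A4 regrets: 14, 5, 3 → max 14
A5 regrets: 33, 0, 19 → max 33
A6 regrets: 0, 11, 29 → max 29
Smallest max regret = 14 → A4.

A4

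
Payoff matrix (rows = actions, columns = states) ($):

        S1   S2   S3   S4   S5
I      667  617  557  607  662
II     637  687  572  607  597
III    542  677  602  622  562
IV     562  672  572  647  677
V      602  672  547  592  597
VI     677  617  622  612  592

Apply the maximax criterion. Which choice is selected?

II

Row maxima: I=667, II=687, III=677, IV=677, V=672, VI=677
Best best-case = 687 → II.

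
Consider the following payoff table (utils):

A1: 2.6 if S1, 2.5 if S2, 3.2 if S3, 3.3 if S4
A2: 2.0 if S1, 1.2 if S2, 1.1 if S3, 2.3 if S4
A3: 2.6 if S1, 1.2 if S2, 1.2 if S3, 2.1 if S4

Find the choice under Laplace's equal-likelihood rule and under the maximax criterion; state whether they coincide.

laplace → A1; maximax → A1 (agree)

Row averages: A1=2.9, A2=1.65, A3=1.775
Highest average = 2.9 → A1.
Row maxima: A1=3.3, A2=2.3, A3=2.6
Best best-case = 3.3 → A1.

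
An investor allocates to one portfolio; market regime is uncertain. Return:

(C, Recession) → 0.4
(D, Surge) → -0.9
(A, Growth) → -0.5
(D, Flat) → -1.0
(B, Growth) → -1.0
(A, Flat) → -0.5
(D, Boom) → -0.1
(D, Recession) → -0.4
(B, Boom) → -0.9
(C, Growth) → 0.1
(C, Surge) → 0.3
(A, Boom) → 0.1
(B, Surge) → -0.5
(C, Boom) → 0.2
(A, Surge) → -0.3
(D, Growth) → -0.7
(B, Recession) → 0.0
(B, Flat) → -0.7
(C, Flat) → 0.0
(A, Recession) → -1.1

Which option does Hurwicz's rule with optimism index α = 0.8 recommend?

A: 0.8·0.1 + 0.2·(-1.1) = -0.14
B: 0.8·0.0 + 0.2·(-1.0) = -0.2
C: 0.8·0.4 + 0.2·0.0 = 0.32
D: 0.8·(-0.1) + 0.2·(-1.0) = -0.28
Highest Hurwicz score = 0.32 → C.

C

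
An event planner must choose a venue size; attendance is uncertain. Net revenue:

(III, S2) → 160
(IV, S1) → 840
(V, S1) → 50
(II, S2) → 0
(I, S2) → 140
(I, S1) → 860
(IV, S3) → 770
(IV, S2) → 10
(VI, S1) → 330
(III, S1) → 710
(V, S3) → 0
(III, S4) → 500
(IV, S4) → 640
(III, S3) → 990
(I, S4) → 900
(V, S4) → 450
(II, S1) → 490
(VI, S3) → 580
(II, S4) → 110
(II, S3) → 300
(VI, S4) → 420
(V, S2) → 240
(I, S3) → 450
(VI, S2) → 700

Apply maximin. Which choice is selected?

Row minima: I=140, II=0, III=160, IV=10, V=0, VI=330
Best worst-case = 330 → VI.

VI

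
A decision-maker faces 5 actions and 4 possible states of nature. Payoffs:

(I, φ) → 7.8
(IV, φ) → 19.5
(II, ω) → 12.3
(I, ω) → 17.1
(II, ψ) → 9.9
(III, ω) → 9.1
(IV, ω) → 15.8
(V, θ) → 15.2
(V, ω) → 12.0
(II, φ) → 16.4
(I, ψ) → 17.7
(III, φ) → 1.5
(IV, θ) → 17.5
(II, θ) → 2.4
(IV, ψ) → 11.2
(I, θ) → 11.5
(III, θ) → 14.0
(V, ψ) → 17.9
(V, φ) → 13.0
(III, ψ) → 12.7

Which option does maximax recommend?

IV

Row maxima: I=17.7, II=16.4, III=14.0, IV=19.5, V=17.9
Best best-case = 19.5 → IV.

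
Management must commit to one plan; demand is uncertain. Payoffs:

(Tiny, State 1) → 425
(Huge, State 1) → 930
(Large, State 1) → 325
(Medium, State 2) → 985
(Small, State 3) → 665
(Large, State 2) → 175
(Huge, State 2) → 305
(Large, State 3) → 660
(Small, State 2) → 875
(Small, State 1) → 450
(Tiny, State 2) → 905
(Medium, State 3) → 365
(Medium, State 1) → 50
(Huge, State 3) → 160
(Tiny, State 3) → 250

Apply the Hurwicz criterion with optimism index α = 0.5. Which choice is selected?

Tiny: 0.5·905 + 0.5·250 = 577.5
Small: 0.5·875 + 0.5·450 = 662.5
Medium: 0.5·985 + 0.5·50 = 517.5
Large: 0.5·660 + 0.5·175 = 417.5
Huge: 0.5·930 + 0.5·160 = 545
Highest Hurwicz score = 662.5 → Small.

Small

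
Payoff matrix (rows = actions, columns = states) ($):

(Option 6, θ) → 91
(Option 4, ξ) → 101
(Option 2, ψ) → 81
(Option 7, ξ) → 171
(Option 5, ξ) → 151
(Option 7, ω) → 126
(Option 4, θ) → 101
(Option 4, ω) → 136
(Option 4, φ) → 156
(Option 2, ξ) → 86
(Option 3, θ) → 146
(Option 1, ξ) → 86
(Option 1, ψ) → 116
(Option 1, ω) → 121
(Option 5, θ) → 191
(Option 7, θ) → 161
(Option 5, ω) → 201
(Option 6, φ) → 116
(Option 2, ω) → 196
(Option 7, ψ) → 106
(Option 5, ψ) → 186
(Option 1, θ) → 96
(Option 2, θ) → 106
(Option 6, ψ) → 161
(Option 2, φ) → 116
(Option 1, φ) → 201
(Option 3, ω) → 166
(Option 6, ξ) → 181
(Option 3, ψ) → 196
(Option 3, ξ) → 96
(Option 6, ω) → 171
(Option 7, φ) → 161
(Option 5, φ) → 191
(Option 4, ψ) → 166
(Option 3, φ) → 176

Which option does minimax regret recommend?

Column bests: θ=191, φ=201, ψ=196, ω=201, ξ=181.
Option 1 regrets: 95, 0, 80, 80, 95 → max 95
Option 2 regrets: 85, 85, 115, 5, 95 → max 115
Option 3 regrets: 45, 25, 0, 35, 85 → max 85
Option 4 regrets: 90, 45, 30, 65, 80 → max 90
Option 5 regrets: 0, 10, 10, 0, 30 → max 30
Option 6 regrets: 100, 85, 35, 30, 0 → max 100
Option 7 regrets: 30, 40, 90, 75, 10 → max 90
Smallest max regret = 30 → Option 5.

Option 5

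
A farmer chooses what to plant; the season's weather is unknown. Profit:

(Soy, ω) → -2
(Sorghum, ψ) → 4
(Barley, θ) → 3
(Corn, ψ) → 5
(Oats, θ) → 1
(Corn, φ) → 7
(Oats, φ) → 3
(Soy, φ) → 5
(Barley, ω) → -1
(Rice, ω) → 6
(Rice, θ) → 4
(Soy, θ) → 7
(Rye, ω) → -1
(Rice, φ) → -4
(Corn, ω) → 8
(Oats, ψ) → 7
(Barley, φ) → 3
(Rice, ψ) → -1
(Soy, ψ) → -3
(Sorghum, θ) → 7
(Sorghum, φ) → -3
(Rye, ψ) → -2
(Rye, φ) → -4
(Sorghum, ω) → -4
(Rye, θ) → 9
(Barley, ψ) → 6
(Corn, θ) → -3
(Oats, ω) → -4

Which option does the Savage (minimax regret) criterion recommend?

Column bests: θ=9, φ=7, ψ=7, ω=8.
Sorghum regrets: 2, 10, 3, 12 → max 12
Corn regrets: 12, 0, 2, 0 → max 12
Oats regrets: 8, 4, 0, 12 → max 12
Rye regrets: 0, 11, 9, 9 → max 11
Soy regrets: 2, 2, 10, 10 → max 10
Rice regrets: 5, 11, 8, 2 → max 11
Barley regrets: 6, 4, 1, 9 → max 9
Smallest max regret = 9 → Barley.

Barley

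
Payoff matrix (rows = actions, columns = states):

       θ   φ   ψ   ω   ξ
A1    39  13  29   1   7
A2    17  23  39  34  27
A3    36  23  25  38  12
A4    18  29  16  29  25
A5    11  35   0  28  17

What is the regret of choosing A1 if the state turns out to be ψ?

Best payoff under ψ is 39.
Regret = 39 − 29 = 10.

10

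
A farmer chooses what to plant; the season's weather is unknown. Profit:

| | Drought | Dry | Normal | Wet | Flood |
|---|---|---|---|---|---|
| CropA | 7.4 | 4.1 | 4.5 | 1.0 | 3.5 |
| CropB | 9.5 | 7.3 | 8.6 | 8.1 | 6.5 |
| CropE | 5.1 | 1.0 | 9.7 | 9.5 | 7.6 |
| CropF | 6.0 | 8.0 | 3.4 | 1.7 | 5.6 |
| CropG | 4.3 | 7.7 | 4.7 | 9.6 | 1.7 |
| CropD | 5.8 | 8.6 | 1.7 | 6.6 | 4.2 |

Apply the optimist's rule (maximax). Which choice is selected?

Row maxima: CropA=7.4, CropB=9.5, CropE=9.7, CropF=8.0, CropG=9.6, CropD=8.6
Best best-case = 9.7 → CropE.

CropE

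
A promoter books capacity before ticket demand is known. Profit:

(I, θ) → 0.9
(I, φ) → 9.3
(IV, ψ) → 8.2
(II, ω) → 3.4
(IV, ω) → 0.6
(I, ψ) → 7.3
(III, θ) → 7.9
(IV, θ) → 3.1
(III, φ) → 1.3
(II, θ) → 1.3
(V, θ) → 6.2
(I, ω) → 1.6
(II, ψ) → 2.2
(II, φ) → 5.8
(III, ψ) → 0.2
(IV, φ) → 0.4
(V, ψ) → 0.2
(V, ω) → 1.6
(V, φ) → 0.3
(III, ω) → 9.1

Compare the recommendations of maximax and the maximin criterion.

maximax → I; maximin → II (disagree)

Row maxima: I=9.3, II=5.8, III=9.1, IV=8.2, V=6.2
Best best-case = 9.3 → I.
Row minima: I=0.9, II=1.3, III=0.2, IV=0.4, V=0.2
Best worst-case = 1.3 → II.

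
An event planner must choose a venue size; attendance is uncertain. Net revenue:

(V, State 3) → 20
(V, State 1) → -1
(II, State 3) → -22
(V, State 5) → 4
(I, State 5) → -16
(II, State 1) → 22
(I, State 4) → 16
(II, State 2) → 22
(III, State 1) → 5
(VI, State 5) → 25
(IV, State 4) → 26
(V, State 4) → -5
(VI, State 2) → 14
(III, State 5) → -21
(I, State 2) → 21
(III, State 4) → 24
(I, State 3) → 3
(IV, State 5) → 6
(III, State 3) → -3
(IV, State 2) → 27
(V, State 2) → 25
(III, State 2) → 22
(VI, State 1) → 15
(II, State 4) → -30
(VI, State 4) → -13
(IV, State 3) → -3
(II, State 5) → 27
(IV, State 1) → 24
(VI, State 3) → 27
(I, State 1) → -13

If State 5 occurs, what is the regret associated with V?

Best payoff under State 5 is 27.
Regret = 27 − 4 = 23.

23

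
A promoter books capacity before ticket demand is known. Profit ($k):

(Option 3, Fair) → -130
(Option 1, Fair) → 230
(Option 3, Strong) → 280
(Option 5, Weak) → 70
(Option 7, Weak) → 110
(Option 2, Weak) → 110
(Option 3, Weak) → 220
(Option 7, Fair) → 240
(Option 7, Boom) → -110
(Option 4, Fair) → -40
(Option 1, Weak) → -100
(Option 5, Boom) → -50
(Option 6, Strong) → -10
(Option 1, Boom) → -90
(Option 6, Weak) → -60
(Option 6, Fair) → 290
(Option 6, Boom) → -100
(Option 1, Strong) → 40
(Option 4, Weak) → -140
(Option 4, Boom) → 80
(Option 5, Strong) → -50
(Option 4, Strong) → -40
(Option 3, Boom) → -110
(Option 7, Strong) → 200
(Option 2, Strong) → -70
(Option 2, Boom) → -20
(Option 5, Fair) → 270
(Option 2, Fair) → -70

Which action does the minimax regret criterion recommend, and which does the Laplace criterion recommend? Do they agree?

Column bests: Weak=220, Fair=290, Strong=280, Boom=80.
Option 1 regrets: 320, 60, 240, 170 → max 320
Option 2 regrets: 110, 360, 350, 100 → max 360
Option 3 regrets: 0, 420, 0, 190 → max 420
Option 4 regrets: 360, 330, 320, 0 → max 360
Option 5 regrets: 150, 20, 330, 130 → max 330
Option 6 regrets: 280, 0, 290, 180 → max 290
Option 7 regrets: 110, 50, 80, 190 → max 190
Smallest max regret = 190 → Option 7.
Row averages: Option 1=20, Option 2=-12.5, Option 3=65, Option 4=-35, Option 5=60, Option 6=30, Option 7=110
Highest average = 110 → Option 7.

minimax regret → Option 7; laplace → Option 7 (agree)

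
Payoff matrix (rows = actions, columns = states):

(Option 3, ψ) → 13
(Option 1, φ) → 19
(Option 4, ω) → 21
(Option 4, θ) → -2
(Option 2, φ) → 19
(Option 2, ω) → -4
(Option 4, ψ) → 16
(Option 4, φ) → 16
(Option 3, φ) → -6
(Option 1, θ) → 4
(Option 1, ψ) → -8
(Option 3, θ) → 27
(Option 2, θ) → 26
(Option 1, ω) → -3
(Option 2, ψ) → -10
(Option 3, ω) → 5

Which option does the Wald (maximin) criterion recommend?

Option 4

Row minima: Option 1=-8, Option 2=-10, Option 3=-6, Option 4=-2
Best worst-case = -2 → Option 4.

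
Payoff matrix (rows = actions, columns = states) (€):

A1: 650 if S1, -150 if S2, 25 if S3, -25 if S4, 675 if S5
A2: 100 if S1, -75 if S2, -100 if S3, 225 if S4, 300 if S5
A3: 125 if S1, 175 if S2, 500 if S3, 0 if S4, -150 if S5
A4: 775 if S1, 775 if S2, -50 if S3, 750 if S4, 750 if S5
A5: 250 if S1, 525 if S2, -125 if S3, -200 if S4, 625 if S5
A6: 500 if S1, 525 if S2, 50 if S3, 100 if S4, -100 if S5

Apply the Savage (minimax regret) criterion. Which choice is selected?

A4

Column bests: S1=775, S2=775, S3=500, S4=750, S5=750.
A1 regrets: 125, 925, 475, 775, 75 → max 925
A2 regrets: 675, 850, 600, 525, 450 → max 850
A3 regrets: 650, 600, 0, 750, 900 → max 900
A4 regrets: 0, 0, 550, 0, 0 → max 550
A5 regrets: 525, 250, 625, 950, 125 → max 950
A6 regrets: 275, 250, 450, 650, 850 → max 850
Smallest max regret = 550 → A4.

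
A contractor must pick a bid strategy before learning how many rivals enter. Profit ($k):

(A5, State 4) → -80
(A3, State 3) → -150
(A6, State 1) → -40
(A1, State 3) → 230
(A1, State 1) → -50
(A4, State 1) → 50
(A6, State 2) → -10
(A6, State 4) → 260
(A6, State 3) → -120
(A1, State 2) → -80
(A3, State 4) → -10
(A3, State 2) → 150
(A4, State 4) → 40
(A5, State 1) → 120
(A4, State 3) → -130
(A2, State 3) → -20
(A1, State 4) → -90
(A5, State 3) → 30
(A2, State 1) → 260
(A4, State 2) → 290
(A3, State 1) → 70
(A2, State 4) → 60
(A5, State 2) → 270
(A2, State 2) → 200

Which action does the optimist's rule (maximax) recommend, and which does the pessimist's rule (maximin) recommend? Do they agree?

maximax → A4; maximin → A2 (disagree)

Row maxima: A1=230, A2=260, A3=150, A4=290, A5=270, A6=260
Best best-case = 290 → A4.
Row minima: A1=-90, A2=-20, A3=-150, A4=-130, A5=-80, A6=-120
Best worst-case = -20 → A2.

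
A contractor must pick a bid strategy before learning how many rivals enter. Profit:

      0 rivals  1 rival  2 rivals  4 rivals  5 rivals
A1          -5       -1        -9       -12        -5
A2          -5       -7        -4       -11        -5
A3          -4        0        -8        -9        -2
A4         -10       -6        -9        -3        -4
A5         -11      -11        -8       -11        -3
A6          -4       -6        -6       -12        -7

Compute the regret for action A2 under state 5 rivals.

Best payoff under 5 rivals is -2.
Regret = -2 − (-5) = 3.

3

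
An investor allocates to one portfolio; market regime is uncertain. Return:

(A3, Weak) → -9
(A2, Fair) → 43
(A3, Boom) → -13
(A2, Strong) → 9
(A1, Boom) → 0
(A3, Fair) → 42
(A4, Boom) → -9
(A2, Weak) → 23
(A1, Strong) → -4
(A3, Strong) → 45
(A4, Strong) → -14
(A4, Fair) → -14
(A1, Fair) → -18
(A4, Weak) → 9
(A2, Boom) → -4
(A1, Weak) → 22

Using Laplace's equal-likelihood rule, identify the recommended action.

A2

Row averages: A1=0, A2=17.75, A3=16.25, A4=-7
Highest average = 17.75 → A2.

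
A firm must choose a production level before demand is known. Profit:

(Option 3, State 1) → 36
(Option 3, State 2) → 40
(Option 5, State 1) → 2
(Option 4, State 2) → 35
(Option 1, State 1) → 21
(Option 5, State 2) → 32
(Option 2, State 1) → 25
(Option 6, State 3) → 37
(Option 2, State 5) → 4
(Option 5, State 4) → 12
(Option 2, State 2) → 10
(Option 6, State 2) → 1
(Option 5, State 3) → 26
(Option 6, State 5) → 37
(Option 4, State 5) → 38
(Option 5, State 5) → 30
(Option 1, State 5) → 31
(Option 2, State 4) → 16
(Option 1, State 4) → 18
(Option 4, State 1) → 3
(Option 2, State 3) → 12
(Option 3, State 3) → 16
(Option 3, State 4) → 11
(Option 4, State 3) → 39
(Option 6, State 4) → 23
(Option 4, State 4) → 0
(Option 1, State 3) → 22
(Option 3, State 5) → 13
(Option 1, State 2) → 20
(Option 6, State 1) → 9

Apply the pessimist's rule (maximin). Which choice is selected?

Option 1

Row minima: Option 1=18, Option 2=4, Option 3=11, Option 4=0, Option 5=2, Option 6=1
Best worst-case = 18 → Option 1.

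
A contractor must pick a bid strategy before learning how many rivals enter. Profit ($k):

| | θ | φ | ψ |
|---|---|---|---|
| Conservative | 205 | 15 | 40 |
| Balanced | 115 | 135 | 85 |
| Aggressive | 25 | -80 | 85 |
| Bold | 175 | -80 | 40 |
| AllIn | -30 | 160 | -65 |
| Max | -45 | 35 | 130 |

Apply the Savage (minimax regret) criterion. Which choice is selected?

Balanced

Column bests: θ=205, φ=160, ψ=130.
Conservative regrets: 0, 145, 90 → max 145
Balanced regrets: 90, 25, 45 → max 90
Aggressive regrets: 180, 240, 45 → max 240
Bold regrets: 30, 240, 90 → max 240
AllIn regrets: 235, 0, 195 → max 235
Max regrets: 250, 125, 0 → max 250
Smallest max regret = 90 → Balanced.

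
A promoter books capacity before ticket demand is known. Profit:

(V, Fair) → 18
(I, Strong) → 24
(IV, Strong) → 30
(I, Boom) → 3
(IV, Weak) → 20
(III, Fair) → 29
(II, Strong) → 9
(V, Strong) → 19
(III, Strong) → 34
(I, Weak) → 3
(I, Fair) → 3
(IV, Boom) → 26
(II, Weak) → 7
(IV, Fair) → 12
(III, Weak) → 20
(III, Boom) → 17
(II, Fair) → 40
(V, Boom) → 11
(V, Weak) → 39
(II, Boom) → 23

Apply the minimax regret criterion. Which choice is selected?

Column bests: Weak=39, Fair=40, Strong=34, Boom=26.
I regrets: 36, 37, 10, 23 → max 37
II regrets: 32, 0, 25, 3 → max 32
III regrets: 19, 11, 0, 9 → max 19
IV regrets: 19, 28, 4, 0 → max 28
V regrets: 0, 22, 15, 15 → max 22
Smallest max regret = 19 → III.

III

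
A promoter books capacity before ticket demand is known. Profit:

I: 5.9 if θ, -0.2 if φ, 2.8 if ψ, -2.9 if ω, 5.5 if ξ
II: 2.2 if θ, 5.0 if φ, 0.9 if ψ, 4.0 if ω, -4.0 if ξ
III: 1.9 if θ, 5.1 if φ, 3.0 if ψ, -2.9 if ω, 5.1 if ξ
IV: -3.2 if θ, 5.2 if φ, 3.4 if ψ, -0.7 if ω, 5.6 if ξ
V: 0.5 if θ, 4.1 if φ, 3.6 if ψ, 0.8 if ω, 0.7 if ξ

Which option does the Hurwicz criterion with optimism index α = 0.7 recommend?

I

I: 0.7·5.9 + 0.3·(-2.9) = 3.26
II: 0.7·5.0 + 0.3·(-4.0) = 2.3
III: 0.7·5.1 + 0.3·(-2.9) = 2.7
IV: 0.7·5.6 + 0.3·(-3.2) = 2.96
V: 0.7·4.1 + 0.3·0.5 = 3.02
Highest Hurwicz score = 3.26 → I.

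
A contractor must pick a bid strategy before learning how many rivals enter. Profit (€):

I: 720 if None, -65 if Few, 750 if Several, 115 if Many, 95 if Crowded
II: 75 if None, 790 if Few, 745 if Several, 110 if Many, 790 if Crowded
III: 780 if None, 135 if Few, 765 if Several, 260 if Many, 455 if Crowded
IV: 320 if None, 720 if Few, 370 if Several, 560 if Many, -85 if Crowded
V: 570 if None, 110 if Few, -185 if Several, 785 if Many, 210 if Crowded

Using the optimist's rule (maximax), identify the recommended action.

Row maxima: I=750, II=790, III=780, IV=720, V=785
Best best-case = 790 → II.

II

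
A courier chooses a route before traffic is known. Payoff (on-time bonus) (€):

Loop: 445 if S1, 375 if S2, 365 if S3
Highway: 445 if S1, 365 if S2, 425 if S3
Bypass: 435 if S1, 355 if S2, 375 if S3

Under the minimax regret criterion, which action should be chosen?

Highway

Column bests: S1=445, S2=375, S3=425.
Loop regrets: 0, 0, 60 → max 60
Highway regrets: 0, 10, 0 → max 10
Bypass regrets: 10, 20, 50 → max 50
Smallest max regret = 10 → Highway.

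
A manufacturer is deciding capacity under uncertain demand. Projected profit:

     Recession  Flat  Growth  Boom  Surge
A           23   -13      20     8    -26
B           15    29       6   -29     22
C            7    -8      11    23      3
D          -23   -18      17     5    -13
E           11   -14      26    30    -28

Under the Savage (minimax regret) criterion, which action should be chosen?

C

Column bests: Recession=23, Flat=29, Growth=26, Boom=30, Surge=22.
A regrets: 0, 42, 6, 22, 48 → max 48
B regrets: 8, 0, 20, 59, 0 → max 59
C regrets: 16, 37, 15, 7, 19 → max 37
D regrets: 46, 47, 9, 25, 35 → max 47
E regrets: 12, 43, 0, 0, 50 → max 50
Smallest max regret = 37 → C.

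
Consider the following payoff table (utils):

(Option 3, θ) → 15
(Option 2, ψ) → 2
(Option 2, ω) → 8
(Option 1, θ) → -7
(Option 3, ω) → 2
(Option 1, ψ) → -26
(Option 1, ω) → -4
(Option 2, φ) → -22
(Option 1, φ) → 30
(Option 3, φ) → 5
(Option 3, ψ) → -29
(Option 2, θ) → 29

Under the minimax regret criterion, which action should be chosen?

Column bests: θ=29, φ=30, ψ=2, ω=8.
Option 1 regrets: 36, 0, 28, 12 → max 36
Option 2 regrets: 0, 52, 0, 0 → max 52
Option 3 regrets: 14, 25, 31, 6 → max 31
Smallest max regret = 31 → Option 3.

Option 3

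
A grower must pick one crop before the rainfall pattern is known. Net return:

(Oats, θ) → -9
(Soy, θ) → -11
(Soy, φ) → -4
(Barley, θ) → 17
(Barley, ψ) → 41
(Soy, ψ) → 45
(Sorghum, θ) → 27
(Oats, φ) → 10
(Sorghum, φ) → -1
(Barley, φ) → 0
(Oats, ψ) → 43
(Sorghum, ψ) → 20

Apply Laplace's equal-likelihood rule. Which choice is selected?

Row averages: Barley=58/3, Sorghum=46/3, Oats=44/3, Soy=10
Highest average = 58/3 → Barley.

Barley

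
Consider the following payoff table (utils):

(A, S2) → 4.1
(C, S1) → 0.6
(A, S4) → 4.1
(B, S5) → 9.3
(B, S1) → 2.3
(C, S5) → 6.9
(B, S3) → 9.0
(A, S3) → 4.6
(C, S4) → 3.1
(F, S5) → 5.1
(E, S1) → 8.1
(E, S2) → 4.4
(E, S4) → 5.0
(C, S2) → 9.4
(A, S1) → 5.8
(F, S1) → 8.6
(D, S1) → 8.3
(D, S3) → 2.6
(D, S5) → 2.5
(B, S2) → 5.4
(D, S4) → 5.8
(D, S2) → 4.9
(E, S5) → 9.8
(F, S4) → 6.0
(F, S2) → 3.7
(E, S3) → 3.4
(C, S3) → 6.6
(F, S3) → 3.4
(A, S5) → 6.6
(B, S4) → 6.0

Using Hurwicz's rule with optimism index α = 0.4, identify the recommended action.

A: 0.4·6.6 + 0.6·4.1 = 5.1
B: 0.4·9.3 + 0.6·2.3 = 5.1
C: 0.4·9.4 + 0.6·0.6 = 4.12
D: 0.4·8.3 + 0.6·2.5 = 4.82
E: 0.4·9.8 + 0.6·3.4 = 5.96
F: 0.4·8.6 + 0.6·3.4 = 5.48
Highest Hurwicz score = 5.96 → E.

E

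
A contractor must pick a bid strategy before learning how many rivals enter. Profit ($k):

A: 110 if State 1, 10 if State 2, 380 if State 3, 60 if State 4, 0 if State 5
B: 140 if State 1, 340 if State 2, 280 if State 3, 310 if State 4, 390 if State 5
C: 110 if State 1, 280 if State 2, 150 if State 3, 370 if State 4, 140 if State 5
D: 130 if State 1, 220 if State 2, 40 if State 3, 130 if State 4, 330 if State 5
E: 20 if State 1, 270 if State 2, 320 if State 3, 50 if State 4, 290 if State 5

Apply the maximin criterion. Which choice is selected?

Row minima: A=0, B=140, C=110, D=40, E=20
Best worst-case = 140 → B.

B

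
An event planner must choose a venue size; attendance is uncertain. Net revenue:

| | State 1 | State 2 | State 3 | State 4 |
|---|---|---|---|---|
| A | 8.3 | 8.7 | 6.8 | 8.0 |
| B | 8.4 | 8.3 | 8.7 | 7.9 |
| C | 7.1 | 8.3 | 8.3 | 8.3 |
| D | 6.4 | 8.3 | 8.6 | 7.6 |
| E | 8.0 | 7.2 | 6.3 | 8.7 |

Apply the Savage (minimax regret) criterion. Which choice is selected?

B

Column bests: State 1=8.4, State 2=8.7, State 3=8.7, State 4=8.7.
A regrets: 0.1, 0.0, 1.9, 0.7 → max 1.9
B regrets: 0.0, 0.4, 0.0, 0.8 → max 0.8
C regrets: 1.3, 0.4, 0.4, 0.4 → max 1.3
D regrets: 2.0, 0.4, 0.1, 1.1 → max 2.0
E regrets: 0.4, 1.5, 2.4, 0.0 → max 2.4
Smallest max regret = 0.8 → B.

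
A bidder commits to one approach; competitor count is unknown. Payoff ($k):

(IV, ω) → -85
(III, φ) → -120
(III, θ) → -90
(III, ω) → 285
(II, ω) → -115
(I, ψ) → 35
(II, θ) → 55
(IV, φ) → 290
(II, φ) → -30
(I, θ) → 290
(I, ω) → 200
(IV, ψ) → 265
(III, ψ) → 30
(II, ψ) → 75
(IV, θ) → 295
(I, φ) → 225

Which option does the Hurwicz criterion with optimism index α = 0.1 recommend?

I

I: 0.1·290 + 0.9·35 = 60.5
II: 0.1·75 + 0.9·(-115) = -96
III: 0.1·285 + 0.9·(-120) = -79.5
IV: 0.1·295 + 0.9·(-85) = -47
Highest Hurwicz score = 60.5 → I.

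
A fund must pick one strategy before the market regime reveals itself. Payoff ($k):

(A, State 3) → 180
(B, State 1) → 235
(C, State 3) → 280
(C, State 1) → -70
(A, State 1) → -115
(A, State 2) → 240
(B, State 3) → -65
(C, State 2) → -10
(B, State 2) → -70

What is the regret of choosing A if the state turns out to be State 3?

Best payoff under State 3 is 280.
Regret = 280 − 180 = 100.

100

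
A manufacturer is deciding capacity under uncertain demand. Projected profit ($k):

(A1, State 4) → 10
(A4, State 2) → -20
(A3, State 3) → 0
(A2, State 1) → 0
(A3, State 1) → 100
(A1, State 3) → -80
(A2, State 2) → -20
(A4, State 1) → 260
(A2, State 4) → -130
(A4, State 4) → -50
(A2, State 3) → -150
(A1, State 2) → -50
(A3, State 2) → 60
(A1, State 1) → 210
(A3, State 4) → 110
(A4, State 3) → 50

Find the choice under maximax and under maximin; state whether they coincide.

Row maxima: A1=210, A2=0, A3=110, A4=260
Best best-case = 260 → A4.
Row minima: A1=-80, A2=-150, A3=0, A4=-50
Best worst-case = 0 → A3.

maximax → A4; maximin → A3 (disagree)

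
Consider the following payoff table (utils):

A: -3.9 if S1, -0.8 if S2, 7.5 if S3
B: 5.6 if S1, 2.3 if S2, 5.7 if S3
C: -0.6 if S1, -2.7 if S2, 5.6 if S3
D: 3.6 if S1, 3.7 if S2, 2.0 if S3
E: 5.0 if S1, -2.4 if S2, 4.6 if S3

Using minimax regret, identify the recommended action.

B

Column bests: S1=5.6, S2=3.7, S3=7.5.
A regrets: 9.5, 4.5, 0.0 → max 9.5
B regrets: 0.0, 1.4, 1.8 → max 1.8
C regrets: 6.2, 6.4, 1.9 → max 6.4
D regrets: 2.0, 0.0, 5.5 → max 5.5
E regrets: 0.6, 6.1, 2.9 → max 6.1
Smallest max regret = 1.8 → B.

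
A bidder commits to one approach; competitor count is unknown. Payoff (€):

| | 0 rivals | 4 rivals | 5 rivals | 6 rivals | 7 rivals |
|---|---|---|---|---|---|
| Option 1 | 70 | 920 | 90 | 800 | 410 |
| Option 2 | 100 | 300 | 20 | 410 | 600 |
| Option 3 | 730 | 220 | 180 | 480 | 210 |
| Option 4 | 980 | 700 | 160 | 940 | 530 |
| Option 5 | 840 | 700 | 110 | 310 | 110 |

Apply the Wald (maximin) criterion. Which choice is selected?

Option 3

Row minima: Option 1=70, Option 2=20, Option 3=180, Option 4=160, Option 5=110
Best worst-case = 180 → Option 3.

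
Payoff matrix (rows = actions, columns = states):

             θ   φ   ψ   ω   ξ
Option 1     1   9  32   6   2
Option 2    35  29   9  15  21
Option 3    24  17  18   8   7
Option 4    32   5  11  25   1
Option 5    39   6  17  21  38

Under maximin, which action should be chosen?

Option 2

Row minima: Option 1=1, Option 2=9, Option 3=7, Option 4=1, Option 5=6
Best worst-case = 9 → Option 2.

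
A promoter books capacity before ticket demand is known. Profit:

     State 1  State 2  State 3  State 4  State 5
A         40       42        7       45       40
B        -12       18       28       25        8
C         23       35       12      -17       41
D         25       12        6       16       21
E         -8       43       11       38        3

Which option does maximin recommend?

A

Row minima: A=7, B=-12, C=-17, D=6, E=-8
Best worst-case = 7 → A.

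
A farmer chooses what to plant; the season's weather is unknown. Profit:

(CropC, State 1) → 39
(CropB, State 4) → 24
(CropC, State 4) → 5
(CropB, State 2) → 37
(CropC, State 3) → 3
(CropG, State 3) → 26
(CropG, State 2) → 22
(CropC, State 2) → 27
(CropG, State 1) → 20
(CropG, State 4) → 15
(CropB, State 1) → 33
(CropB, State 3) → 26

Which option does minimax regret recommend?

CropB

Column bests: State 1=39, State 2=37, State 3=26, State 4=24.
CropB regrets: 6, 0, 0, 0 → max 6
CropG regrets: 19, 15, 0, 9 → max 19
CropC regrets: 0, 10, 23, 19 → max 23
Smallest max regret = 6 → CropB.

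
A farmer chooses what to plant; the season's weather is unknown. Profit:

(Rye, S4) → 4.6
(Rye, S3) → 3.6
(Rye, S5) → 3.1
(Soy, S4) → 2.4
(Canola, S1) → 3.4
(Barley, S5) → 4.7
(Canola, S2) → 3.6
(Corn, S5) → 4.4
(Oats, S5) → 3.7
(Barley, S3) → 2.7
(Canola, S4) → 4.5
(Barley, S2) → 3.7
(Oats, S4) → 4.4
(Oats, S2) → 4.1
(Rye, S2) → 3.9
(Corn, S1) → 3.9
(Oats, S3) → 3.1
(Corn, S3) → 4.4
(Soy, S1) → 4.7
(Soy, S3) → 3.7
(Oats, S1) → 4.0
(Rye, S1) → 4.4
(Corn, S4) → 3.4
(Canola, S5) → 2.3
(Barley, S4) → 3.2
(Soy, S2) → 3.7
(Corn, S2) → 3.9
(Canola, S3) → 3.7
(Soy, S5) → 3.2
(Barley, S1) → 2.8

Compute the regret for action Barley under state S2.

Best payoff under S2 is 4.1.
Regret = 4.1 − 3.7 = 0.4.

0.4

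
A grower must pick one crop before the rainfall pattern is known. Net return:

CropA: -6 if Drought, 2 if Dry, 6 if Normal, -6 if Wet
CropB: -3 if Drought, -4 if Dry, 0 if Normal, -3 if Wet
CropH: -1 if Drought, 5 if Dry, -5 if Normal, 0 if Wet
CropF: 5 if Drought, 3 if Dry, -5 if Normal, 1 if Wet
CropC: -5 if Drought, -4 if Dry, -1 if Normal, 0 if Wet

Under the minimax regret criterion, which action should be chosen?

CropB

Column bests: Drought=5, Dry=5, Normal=6, Wet=1.
CropA regrets: 11, 3, 0, 7 → max 11
CropB regrets: 8, 9, 6, 4 → max 9
CropH regrets: 6, 0, 11, 1 → max 11
CropF regrets: 0, 2, 11, 0 → max 11
CropC regrets: 10, 9, 7, 1 → max 10
Smallest max regret = 9 → CropB.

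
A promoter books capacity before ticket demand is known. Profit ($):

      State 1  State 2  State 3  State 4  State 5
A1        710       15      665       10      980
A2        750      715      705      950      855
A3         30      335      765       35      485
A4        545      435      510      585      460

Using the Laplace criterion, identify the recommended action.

Row averages: A1=476, A2=795, A3=330, A4=507
Highest average = 795 → A2.

A2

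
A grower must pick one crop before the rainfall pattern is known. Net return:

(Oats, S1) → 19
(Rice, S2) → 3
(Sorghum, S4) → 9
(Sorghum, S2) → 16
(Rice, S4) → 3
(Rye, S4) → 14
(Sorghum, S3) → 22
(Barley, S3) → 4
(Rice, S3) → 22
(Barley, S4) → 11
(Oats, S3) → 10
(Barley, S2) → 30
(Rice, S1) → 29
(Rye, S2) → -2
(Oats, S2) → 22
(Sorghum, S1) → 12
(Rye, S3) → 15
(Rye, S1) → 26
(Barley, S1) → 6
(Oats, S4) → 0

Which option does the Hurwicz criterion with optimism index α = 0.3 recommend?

Sorghum

Barley: 0.3·30 + 0.7·4 = 11.8
Sorghum: 0.3·22 + 0.7·9 = 12.9
Rye: 0.3·26 + 0.7·(-2) = 6.4
Oats: 0.3·22 + 0.7·0 = 6.6
Rice: 0.3·29 + 0.7·3 = 10.8
Highest Hurwicz score = 12.9 → Sorghum.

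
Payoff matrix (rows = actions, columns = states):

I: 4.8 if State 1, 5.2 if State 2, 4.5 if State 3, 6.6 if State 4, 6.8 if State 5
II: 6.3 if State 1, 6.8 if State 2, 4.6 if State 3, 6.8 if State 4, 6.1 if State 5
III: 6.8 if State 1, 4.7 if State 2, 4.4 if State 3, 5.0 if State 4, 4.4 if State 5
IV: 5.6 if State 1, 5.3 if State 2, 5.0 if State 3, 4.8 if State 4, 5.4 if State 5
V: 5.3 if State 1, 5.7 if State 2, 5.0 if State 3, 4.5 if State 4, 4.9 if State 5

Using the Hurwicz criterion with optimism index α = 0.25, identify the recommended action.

II

I: 0.25·6.8 + 0.75·4.5 = 5.075
II: 0.25·6.8 + 0.75·4.6 = 5.15
III: 0.25·6.8 + 0.75·4.4 = 5
IV: 0.25·5.6 + 0.75·4.8 = 5
V: 0.25·5.7 + 0.75·4.5 = 4.8
Highest Hurwicz score = 5.15 → II.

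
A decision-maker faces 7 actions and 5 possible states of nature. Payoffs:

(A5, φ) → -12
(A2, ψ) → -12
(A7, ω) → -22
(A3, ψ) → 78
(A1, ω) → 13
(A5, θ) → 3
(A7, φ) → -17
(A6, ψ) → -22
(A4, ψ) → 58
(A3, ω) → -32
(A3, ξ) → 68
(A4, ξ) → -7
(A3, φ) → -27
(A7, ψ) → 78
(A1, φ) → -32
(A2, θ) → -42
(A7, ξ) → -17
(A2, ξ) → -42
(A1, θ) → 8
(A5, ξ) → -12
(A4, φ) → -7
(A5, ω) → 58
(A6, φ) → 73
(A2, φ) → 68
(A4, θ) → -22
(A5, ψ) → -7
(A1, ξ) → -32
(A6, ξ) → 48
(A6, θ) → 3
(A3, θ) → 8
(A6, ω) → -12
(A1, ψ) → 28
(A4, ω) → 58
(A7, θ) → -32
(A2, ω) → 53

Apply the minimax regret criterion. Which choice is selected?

Column bests: θ=8, φ=73, ψ=78, ω=58, ξ=68.
A1 regrets: 0, 105, 50, 45, 100 → max 105
A2 regrets: 50, 5, 90, 5, 110 → max 110
A3 regrets: 0, 100, 0, 90, 0 → max 100
A4 regrets: 30, 80, 20, 0, 75 → max 80
A5 regrets: 5, 85, 85, 0, 80 → max 85
A6 regrets: 5, 0, 100, 70, 20 → max 100
A7 regrets: 40, 90, 0, 80, 85 → max 90
Smallest max regret = 80 → A4.

A4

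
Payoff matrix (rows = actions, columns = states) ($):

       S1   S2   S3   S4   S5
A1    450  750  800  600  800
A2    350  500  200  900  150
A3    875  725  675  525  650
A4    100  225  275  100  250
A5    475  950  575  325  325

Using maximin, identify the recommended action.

A3

Row minima: A1=450, A2=150, A3=525, A4=100, A5=325
Best worst-case = 525 → A3.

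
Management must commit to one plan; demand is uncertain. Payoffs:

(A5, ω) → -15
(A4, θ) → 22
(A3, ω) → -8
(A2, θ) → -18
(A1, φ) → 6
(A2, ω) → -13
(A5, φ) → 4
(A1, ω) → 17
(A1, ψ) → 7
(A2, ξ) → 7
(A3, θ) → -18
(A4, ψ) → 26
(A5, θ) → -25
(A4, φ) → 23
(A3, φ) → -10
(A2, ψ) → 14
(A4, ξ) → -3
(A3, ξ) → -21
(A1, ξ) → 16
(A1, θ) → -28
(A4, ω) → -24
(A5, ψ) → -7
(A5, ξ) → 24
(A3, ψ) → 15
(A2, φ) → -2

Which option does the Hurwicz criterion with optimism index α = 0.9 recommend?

A4

A1: 0.9·17 + 0.1·(-28) = 12.5
A2: 0.9·14 + 0.1·(-18) = 10.8
A3: 0.9·15 + 0.1·(-21) = 11.4
A4: 0.9·26 + 0.1·(-24) = 21
A5: 0.9·24 + 0.1·(-25) = 19.1
Highest Hurwicz score = 21 → A4.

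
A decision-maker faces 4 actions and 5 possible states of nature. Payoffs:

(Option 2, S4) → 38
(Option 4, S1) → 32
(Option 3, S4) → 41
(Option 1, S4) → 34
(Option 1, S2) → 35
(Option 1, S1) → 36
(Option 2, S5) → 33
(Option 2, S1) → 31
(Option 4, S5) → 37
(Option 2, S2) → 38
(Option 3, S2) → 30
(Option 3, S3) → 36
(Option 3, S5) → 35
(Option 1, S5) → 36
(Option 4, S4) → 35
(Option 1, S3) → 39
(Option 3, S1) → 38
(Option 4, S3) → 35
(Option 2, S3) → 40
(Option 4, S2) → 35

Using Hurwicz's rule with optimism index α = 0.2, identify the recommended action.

Option 1

Option 1: 0.2·39 + 0.8·34 = 35
Option 2: 0.2·40 + 0.8·31 = 32.8
Option 3: 0.2·41 + 0.8·30 = 32.2
Option 4: 0.2·37 + 0.8·32 = 33
Highest Hurwicz score = 35 → Option 1.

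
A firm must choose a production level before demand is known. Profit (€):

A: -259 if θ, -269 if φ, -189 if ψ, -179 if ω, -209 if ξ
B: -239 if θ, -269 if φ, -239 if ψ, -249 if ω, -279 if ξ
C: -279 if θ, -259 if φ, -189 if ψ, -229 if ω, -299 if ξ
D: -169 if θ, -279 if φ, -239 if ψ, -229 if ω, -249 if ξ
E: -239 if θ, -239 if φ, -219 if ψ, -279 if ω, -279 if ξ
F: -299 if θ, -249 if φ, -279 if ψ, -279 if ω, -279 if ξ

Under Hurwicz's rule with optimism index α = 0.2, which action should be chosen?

A

A: 0.2·(-179) + 0.8·(-269) = -251
B: 0.2·(-239) + 0.8·(-279) = -271
C: 0.2·(-189) + 0.8·(-299) = -277
D: 0.2·(-169) + 0.8·(-279) = -257
E: 0.2·(-219) + 0.8·(-279) = -267
F: 0.2·(-249) + 0.8·(-299) = -289
Highest Hurwicz score = -251 → A.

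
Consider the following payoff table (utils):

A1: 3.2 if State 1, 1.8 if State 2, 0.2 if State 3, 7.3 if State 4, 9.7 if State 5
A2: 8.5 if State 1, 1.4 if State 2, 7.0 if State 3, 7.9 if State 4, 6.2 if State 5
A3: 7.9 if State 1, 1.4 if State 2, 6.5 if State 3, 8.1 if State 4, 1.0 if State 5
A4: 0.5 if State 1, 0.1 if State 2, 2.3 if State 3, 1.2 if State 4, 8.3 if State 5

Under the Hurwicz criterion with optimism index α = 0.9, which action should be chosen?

A1: 0.9·9.7 + 0.1·0.2 = 8.75
A2: 0.9·8.5 + 0.1·1.4 = 7.79
A3: 0.9·8.1 + 0.1·1.0 = 7.39
A4: 0.9·8.3 + 0.1·0.1 = 7.48
Highest Hurwicz score = 8.75 → A1.

A1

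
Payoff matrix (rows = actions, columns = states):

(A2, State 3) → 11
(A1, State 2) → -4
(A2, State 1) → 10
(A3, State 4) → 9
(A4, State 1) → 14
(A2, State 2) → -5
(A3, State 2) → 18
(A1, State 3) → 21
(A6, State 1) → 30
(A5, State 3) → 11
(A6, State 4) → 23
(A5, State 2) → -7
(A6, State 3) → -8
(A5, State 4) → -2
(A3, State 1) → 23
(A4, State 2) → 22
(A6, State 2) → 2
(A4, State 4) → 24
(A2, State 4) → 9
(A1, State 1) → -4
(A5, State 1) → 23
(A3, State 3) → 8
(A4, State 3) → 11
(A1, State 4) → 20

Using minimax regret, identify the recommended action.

Column bests: State 1=30, State 2=22, State 3=21, State 4=24.
A1 regrets: 34, 26, 0, 4 → max 34
A2 regrets: 20, 27, 10, 15 → max 27
A3 regrets: 7, 4, 13, 15 → max 15
A4 regrets: 16, 0, 10, 0 → max 16
A5 regrets: 7, 29, 10, 26 → max 29
A6 regrets: 0, 20, 29, 1 → max 29
Smallest max regret = 15 → A3.

A3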